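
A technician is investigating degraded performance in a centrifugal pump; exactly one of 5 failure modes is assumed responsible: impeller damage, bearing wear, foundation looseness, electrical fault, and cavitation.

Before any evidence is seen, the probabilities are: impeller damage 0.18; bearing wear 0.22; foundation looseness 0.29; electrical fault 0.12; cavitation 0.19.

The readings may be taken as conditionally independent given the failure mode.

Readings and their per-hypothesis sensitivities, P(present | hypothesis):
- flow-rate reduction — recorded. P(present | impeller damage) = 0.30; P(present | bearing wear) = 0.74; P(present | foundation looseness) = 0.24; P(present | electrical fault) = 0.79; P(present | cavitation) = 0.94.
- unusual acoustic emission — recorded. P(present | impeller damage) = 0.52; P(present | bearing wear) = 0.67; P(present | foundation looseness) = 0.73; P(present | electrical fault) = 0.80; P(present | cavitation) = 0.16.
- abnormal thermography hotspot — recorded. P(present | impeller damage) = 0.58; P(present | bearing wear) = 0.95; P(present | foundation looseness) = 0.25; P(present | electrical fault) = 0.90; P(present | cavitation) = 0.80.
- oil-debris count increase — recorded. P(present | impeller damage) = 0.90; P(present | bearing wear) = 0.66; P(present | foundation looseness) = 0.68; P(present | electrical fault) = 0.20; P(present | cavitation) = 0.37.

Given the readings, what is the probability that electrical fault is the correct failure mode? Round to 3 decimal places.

0.120

For each hypothesis, the unnormalized posterior weight is prior × product of the reading likelihoods:
  impeller damage: 0.18 × 0.30 × 0.52 × 0.58 × 0.90 = 0.014658
  bearing wear: 0.22 × 0.74 × 0.67 × 0.95 × 0.66 = 0.068391
  foundation looseness: 0.29 × 0.24 × 0.73 × 0.25 × 0.68 = 0.0086374
  electrical fault: 0.12 × 0.79 × 0.80 × 0.90 × 0.20 = 0.013651
  cavitation: 0.19 × 0.94 × 0.16 × 0.80 × 0.37 = 0.0084585
Normalizing constant Z = 0.014658 + 0.068391 + 0.0086374 + 0.013651 + 0.0084585 = 0.1138.
P(electrical fault | evidence) = 0.013651 / 0.1138 ≈ 0.120.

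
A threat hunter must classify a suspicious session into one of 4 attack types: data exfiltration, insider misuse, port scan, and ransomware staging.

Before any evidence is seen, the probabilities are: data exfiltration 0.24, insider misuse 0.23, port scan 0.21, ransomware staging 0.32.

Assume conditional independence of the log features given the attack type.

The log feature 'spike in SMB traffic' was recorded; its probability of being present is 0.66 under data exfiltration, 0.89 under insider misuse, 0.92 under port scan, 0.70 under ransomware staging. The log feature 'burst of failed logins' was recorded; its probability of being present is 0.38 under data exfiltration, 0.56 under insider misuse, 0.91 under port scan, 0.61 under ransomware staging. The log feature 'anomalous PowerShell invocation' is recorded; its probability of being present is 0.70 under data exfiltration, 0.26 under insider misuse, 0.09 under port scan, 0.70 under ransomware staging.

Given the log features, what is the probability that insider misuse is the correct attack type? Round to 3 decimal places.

0.163

Multiply each prior by the joint likelihood of the log feature pattern:
  data exfiltration: 0.24 × 0.66 × 0.38 × 0.70 = 0.042134
  insider misuse: 0.23 × 0.89 × 0.56 × 0.26 = 0.029804
  port scan: 0.21 × 0.92 × 0.91 × 0.09 = 0.015823
  ransomware staging: 0.32 × 0.70 × 0.61 × 0.70 = 0.095648
Marginal likelihood of the evidence = 0.18341.
P(insider misuse | evidence) = 0.029804 / 0.18341 ≈ 0.163.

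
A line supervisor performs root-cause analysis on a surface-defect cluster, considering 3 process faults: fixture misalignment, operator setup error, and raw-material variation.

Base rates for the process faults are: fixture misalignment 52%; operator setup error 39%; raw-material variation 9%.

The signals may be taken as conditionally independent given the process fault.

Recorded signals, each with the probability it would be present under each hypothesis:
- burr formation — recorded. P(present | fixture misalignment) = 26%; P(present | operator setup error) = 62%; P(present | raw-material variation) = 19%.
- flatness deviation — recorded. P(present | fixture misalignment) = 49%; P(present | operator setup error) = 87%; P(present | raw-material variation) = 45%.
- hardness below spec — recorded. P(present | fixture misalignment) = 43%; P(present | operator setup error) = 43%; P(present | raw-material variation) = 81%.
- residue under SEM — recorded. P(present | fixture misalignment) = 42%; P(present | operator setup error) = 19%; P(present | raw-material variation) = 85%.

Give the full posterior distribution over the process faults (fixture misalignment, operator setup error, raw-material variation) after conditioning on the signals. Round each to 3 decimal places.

0.347, 0.499, 0.154

For each hypothesis, the unnormalized posterior weight is prior × product of the signal likelihoods:
  fixture misalignment: 0.52 × 0.26 × 0.49 × 0.43 × 0.42 = 0.011964
  operator setup error: 0.39 × 0.62 × 0.87 × 0.43 × 0.19 = 0.017187
  raw-material variation: 0.09 × 0.19 × 0.45 × 0.81 × 0.85 = 0.005298
The unnormalized weights sum to 0.034449.
P(fixture misalignment | evidence) = 0.011964 / 0.034449 ≈ 0.347
P(operator setup error | evidence) = 0.017187 / 0.034449 ≈ 0.499
P(raw-material variation | evidence) = 0.005298 / 0.034449 ≈ 0.154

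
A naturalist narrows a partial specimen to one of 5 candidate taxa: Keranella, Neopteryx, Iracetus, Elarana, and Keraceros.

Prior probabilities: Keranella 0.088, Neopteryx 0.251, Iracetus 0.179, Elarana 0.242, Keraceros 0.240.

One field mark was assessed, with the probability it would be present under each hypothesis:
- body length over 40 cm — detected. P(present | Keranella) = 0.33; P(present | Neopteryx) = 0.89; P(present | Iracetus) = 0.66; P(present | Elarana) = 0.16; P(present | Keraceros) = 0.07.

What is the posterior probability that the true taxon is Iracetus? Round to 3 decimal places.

For each hypothesis, the unnormalized posterior weight is prior × likelihood:
  Keranella: 0.088 × 0.33 = 0.02904
  Neopteryx: 0.251 × 0.89 = 0.22339
  Iracetus: 0.179 × 0.66 = 0.11814
  Elarana: 0.242 × 0.16 = 0.03872
  Keraceros: 0.240 × 0.07 = 0.0168
Marginal likelihood of the evidence = 0.42609.
P(Iracetus | evidence) = 0.11814 / 0.42609 ≈ 0.277.

0.277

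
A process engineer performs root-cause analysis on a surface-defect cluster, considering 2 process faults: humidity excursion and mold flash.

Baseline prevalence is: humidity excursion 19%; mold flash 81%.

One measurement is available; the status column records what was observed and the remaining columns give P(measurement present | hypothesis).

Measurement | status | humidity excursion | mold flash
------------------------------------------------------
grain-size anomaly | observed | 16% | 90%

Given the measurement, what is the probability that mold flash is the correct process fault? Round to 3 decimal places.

Multiply each prior by the likelihood of the measurement:
  humidity excursion: 0.19 × 0.16 = 0.0304
  mold flash: 0.81 × 0.90 = 0.729
Normalizing constant Z = 0.0304 + 0.729 = 0.7594.
P(mold flash | evidence) = 0.729 / 0.7594 ≈ 0.960.

0.960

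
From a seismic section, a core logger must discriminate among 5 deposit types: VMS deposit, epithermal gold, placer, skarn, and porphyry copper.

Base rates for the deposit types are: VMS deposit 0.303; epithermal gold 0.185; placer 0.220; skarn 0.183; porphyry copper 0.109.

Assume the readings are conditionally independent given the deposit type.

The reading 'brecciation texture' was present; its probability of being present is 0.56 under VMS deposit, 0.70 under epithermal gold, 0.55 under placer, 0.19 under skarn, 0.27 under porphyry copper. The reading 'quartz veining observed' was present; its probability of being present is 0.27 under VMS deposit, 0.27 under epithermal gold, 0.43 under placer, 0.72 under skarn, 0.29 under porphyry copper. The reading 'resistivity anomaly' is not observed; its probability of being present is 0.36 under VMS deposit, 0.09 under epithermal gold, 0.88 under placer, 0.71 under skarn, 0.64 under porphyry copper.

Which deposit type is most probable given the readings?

By Bayes' rule with conditional independence, the unnormalized weight for each hypothesis is prior × ∏ likelihoods (using 1 − P(present | H) for each absent reading):
  VMS deposit: 0.303 × 0.56 × 0.27 × (1 − 0.36) = 0.029321
  epithermal gold: 0.185 × 0.70 × 0.27 × (1 − 0.09) = 0.031818
  placer: 0.220 × 0.55 × 0.43 × (1 − 0.88) = 0.0062436
  skarn: 0.183 × 0.19 × 0.72 × (1 − 0.71) = 0.00726
  porphyry copper: 0.109 × 0.27 × 0.29 × (1 − 0.64) = 0.0030725
Marginal likelihood of the evidence = 0.077715.
P(VMS deposit | evidence) ≈ 0.029321 / 0.077715 ≈ 0.377
P(epithermal gold | evidence) ≈ 0.031818 / 0.077715 ≈ 0.409
P(placer | evidence) ≈ 0.0062436 / 0.077715 ≈ 0.080
P(skarn | evidence) ≈ 0.00726 / 0.077715 ≈ 0.093
P(porphyry copper | evidence) ≈ 0.0030725 / 0.077715 ≈ 0.040
The largest is 0.409, so epithermal gold is most probable.

epithermal gold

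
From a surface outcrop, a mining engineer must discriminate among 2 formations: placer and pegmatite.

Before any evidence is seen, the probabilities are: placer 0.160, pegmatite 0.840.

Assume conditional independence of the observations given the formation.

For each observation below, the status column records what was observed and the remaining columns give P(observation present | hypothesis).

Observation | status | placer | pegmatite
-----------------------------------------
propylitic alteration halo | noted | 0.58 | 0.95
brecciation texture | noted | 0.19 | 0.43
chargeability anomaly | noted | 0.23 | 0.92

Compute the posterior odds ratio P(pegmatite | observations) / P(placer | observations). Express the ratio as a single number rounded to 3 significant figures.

The normalizing constant cancels in an odds ratio, so compute prior × likelihood for the two hypotheses only:
  pegmatite: 0.840 × 0.95 × 0.43 × 0.92 = 0.31569
  placer: 0.160 × 0.58 × 0.19 × 0.23 = 0.0040554
Odds(pegmatite : placer) = 0.31569 / 0.0040554 ≈ 77.8.

77.8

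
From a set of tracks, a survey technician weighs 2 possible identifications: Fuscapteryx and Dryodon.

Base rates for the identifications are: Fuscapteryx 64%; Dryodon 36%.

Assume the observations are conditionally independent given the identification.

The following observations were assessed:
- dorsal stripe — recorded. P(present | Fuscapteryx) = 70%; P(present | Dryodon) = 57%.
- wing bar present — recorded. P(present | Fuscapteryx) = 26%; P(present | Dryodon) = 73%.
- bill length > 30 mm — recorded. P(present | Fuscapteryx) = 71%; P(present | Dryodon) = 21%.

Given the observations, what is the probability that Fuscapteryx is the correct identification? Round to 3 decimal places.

0.724

By Bayes' rule with conditional independence, the unnormalized weight for each hypothesis is prior × ∏ likelihoods:
  Fuscapteryx: 0.64 × 0.70 × 0.26 × 0.71 = 0.082701
  Dryodon: 0.36 × 0.57 × 0.73 × 0.21 = 0.031457
Marginal likelihood of the evidence = 0.11416.
P(Fuscapteryx | evidence) = 0.082701 / 0.11416 ≈ 0.724.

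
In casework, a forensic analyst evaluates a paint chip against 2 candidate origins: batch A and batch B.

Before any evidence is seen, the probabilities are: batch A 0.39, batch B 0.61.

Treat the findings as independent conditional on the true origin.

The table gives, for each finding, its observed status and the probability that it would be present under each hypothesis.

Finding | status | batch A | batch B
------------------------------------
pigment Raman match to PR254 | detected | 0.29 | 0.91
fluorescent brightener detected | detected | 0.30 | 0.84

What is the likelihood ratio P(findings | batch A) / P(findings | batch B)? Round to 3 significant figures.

Take the product of per-finding likelihoods under each hypothesis, then divide.
  batch A: 0.29 × 0.30 = 0.087
  batch B: 0.91 × 0.84 = 0.7644
Bayes factor = 0.087 / 0.7644 ≈ 0.114

0.114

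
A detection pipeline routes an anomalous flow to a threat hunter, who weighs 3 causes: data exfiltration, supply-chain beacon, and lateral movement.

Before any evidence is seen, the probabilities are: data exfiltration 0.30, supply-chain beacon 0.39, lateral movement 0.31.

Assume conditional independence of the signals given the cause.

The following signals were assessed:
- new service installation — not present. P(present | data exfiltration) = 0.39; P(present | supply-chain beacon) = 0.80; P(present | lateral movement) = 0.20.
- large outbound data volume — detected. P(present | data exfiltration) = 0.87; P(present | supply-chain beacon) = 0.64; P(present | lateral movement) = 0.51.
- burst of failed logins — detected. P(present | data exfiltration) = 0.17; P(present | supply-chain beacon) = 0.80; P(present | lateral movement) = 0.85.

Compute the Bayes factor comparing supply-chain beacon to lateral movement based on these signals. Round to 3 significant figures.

0.295

The Bayes factor is the ratio of the joint likelihoods of the signal pattern under the two hypotheses (using 1 − P(present | H) for each absent signal).
  supply-chain beacon: (1 − 0.80) × 0.64 × 0.80 = 0.1024
  lateral movement: (1 − 0.20) × 0.51 × 0.85 = 0.3468
Bayes factor = 0.1024 / 0.3468 ≈ 0.295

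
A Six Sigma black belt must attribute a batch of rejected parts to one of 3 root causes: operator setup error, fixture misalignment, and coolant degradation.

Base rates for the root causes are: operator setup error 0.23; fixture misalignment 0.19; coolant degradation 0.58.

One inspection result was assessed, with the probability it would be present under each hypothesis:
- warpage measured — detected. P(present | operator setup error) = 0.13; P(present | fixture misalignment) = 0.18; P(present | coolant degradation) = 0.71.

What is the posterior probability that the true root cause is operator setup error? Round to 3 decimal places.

0.063

By Bayes' rule, the unnormalized weight for each hypothesis is prior × likelihood:
  operator setup error: 0.23 × 0.13 = 0.0299
  fixture misalignment: 0.19 × 0.18 = 0.0342
  coolant degradation: 0.58 × 0.71 = 0.4118
The unnormalized weights sum to 0.4759.
P(operator setup error | evidence) = 0.0299 / 0.4759 ≈ 0.063.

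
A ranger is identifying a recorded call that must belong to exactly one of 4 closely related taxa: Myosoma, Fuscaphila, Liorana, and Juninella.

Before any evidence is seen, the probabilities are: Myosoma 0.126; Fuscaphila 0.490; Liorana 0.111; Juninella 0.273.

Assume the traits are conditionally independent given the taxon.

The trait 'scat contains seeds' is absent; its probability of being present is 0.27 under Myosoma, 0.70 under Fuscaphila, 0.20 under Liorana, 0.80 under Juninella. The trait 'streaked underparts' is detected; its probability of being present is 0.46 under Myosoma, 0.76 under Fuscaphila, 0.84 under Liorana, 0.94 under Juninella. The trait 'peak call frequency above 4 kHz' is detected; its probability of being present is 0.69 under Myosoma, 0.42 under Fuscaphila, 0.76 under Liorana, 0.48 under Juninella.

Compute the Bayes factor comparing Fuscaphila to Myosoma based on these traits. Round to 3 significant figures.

The Bayes factor is the ratio of the joint likelihoods of the trait pattern under the two hypotheses (using 1 − P(present | H) for each absent trait).
  Fuscaphila: (1 − 0.70) × 0.76 × 0.42 = 0.09576
  Myosoma: (1 − 0.27) × 0.46 × 0.69 = 0.2317
Bayes factor = 0.09576 / 0.2317 ≈ 0.413

0.413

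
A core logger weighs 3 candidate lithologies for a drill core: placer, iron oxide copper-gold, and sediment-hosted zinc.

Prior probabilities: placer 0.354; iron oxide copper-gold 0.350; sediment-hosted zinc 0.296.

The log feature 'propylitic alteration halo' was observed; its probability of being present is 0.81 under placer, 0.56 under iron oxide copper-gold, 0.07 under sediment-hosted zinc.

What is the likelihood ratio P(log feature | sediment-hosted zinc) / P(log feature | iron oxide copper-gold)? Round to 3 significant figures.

Likelihood of this log feature under each hypothesis:
  sediment-hosted zinc: 0.07
  iron oxide copper-gold: 0.56
Bayes factor = 0.07 / 0.56 ≈ 0.125

0.125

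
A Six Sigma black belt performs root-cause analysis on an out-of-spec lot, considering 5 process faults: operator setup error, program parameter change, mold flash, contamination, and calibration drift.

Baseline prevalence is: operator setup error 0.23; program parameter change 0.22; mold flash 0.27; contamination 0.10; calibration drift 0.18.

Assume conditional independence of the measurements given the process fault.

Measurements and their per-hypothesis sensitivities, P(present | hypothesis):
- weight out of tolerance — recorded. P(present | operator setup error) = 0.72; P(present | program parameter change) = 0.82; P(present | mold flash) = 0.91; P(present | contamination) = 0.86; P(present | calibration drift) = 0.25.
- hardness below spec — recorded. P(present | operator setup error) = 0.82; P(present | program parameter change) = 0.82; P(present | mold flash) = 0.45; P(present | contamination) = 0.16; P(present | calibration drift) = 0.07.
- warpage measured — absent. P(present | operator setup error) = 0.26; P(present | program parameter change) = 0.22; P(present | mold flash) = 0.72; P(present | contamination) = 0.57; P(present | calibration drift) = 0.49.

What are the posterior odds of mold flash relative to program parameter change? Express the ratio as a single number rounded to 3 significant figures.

Posterior odds equal prior odds times the likelihood ratio; only the two competing hypotheses matter (using 1 − P(present | H) for each absent measurement).
  mold flash: 0.27 × 0.91 × 0.45 × (1 − 0.72) = 0.030958
  program parameter change: 0.22 × 0.82 × 0.82 × (1 − 0.22) = 0.11538
Odds(mold flash : program parameter change) = 0.030958 / 0.11538 ≈ 0.268.

0.268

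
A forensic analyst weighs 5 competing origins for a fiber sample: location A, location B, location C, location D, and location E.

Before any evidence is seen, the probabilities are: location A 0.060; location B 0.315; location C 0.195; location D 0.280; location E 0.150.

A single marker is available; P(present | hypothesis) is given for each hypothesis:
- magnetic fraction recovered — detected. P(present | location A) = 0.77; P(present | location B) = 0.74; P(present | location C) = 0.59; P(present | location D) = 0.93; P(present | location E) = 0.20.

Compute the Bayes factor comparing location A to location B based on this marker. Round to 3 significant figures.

The Bayes factor is the ratio of the two likelihoods.
  location A: 0.77
  location B: 0.74
Bayes factor = 0.77 / 0.74 ≈ 1.04

1.04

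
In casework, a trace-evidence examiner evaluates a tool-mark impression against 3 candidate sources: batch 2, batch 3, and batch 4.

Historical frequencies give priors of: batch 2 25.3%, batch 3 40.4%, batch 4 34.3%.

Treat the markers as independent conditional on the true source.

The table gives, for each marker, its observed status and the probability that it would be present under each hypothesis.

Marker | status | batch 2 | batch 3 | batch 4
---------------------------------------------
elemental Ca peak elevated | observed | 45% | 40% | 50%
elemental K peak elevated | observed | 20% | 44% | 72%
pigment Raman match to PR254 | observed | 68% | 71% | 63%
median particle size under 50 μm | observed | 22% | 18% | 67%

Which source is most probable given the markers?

For each hypothesis, the unnormalized posterior weight is prior × product of the marker likelihoods:
  batch 2: 0.253 × 0.45 × 0.20 × 0.68 × 0.22 = 0.0034064
  batch 3: 0.404 × 0.40 × 0.44 × 0.71 × 0.18 = 0.0090871
  batch 4: 0.343 × 0.50 × 0.72 × 0.63 × 0.67 = 0.052121
Marginal likelihood of the evidence = 0.064614.
P(batch 2 | evidence) ≈ 0.0034064 / 0.064614 ≈ 0.053
P(batch 3 | evidence) ≈ 0.0090871 / 0.064614 ≈ 0.141
P(batch 4 | evidence) ≈ 0.052121 / 0.064614 ≈ 0.807
The largest is 0.807, so batch 4 is most probable.

batch 4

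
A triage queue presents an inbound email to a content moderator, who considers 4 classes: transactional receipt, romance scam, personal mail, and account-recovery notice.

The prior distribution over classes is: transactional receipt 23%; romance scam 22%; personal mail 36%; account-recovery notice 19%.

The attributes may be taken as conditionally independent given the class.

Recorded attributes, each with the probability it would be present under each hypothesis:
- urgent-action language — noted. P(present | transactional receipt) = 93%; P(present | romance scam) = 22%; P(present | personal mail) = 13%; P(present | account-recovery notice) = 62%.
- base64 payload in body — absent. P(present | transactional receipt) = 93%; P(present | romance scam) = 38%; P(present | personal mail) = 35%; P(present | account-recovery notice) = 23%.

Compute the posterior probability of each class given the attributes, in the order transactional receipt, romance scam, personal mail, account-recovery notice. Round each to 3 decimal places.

For each hypothesis, the unnormalized posterior weight is prior × product of the attribute likelihoods (using 1 − P(present | H) for each absent attribute):
  transactional receipt: 0.23 × 0.93 × (1 − 0.93) = 0.014973
  romance scam: 0.22 × 0.22 × (1 − 0.38) = 0.030008
  personal mail: 0.36 × 0.13 × (1 − 0.35) = 0.03042
  account-recovery notice: 0.19 × 0.62 × (1 − 0.23) = 0.090706
The unnormalized weights sum to 0.16611.
P(transactional receipt | evidence) = 0.014973 / 0.16611 ≈ 0.090
P(romance scam | evidence) = 0.030008 / 0.16611 ≈ 0.181
P(personal mail | evidence) = 0.03042 / 0.16611 ≈ 0.183
P(account-recovery notice | evidence) = 0.090706 / 0.16611 ≈ 0.546

0.090, 0.181, 0.183, 0.546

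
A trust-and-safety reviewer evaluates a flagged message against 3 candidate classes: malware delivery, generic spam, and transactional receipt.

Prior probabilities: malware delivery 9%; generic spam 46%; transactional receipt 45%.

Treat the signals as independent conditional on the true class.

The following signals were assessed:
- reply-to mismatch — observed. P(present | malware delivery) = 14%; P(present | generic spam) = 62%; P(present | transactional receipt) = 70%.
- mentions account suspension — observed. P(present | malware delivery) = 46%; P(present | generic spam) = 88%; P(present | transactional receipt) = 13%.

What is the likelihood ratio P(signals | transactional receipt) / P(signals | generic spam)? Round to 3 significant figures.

0.167

Take the product of per-signal likelihoods under each hypothesis, then divide.
  transactional receipt: 0.70 × 0.13 = 0.091
  generic spam: 0.62 × 0.88 = 0.5456
Bayes factor = 0.091 / 0.5456 ≈ 0.167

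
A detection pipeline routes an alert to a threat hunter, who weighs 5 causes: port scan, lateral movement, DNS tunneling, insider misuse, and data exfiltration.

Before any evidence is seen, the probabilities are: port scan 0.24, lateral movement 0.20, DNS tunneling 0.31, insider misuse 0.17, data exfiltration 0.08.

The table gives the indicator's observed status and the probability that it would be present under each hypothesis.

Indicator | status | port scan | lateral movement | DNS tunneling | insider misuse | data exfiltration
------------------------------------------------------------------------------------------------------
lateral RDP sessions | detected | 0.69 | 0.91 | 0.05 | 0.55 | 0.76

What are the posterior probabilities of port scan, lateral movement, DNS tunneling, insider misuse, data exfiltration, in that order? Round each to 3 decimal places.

By Bayes' rule, the unnormalized weight for each hypothesis is prior × likelihood:
  port scan: 0.24 × 0.69 = 0.1656
  lateral movement: 0.20 × 0.91 = 0.182
  DNS tunneling: 0.31 × 0.05 = 0.0155
  insider misuse: 0.17 × 0.55 = 0.0935
  data exfiltration: 0.08 × 0.76 = 0.0608
The unnormalized weights sum to 0.5174.
P(port scan | evidence) = 0.1656 / 0.5174 ≈ 0.320
P(lateral movement | evidence) = 0.182 / 0.5174 ≈ 0.352
P(DNS tunneling | evidence) = 0.0155 / 0.5174 ≈ 0.030
P(insider misuse | evidence) = 0.0935 / 0.5174 ≈ 0.181
P(data exfiltration | evidence) = 0.0608 / 0.5174 ≈ 0.118

0.320, 0.352, 0.030, 0.181, 0.118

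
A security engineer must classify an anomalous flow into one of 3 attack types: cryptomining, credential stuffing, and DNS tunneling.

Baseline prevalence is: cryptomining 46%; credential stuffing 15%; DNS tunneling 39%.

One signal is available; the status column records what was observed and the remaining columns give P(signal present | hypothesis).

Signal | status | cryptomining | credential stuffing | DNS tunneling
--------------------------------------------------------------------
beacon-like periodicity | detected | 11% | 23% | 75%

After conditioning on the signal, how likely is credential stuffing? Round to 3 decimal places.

0.091

For each hypothesis, the unnormalized posterior weight is prior × likelihood:
  cryptomining: 0.46 × 0.11 = 0.0506
  credential stuffing: 0.15 × 0.23 = 0.0345
  DNS tunneling: 0.39 × 0.75 = 0.2925
Marginal likelihood of the evidence = 0.3776.
P(credential stuffing | evidence) = 0.0345 / 0.3776 ≈ 0.091.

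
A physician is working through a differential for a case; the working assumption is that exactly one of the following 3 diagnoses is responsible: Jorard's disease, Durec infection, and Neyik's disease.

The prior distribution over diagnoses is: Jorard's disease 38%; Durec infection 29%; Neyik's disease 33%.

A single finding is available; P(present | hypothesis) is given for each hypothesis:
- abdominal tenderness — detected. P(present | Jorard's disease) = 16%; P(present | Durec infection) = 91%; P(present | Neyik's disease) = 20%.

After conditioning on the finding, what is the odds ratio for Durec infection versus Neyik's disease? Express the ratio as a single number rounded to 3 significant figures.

4.00

Posterior odds equal prior odds times the likelihood ratio; only the two competing hypotheses matter.
  Durec infection: 0.29 × 0.91 = 0.2639
  Neyik's disease: 0.33 × 0.20 = 0.066
Posterior odds = 0.2639 / 0.066 ≈ 4.00.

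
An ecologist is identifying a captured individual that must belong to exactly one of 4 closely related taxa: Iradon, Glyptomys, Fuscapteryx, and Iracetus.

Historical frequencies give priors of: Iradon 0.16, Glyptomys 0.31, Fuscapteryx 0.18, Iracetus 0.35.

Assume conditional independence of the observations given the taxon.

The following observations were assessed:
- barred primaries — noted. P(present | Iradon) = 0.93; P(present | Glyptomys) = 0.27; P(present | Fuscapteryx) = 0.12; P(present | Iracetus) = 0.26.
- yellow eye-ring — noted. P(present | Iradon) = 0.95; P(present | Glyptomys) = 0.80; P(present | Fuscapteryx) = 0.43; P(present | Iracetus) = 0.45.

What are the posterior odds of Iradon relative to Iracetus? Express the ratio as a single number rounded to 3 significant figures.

3.45

Unnormalized posterior weight (prior times the observation likelihoods) for each of the two hypotheses:
  Iradon: 0.16 × 0.93 × 0.95 = 0.14136
  Iracetus: 0.35 × 0.26 × 0.45 = 0.04095
Posterior odds = 0.14136 / 0.04095 ≈ 3.45.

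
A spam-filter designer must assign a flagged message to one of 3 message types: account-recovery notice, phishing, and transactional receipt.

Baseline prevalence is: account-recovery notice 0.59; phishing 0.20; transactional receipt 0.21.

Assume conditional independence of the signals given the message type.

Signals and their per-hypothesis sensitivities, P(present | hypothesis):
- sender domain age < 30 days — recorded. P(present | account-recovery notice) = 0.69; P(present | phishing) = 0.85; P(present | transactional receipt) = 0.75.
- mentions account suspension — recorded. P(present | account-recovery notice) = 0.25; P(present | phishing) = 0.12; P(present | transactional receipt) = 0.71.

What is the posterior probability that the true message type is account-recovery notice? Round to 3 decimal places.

By Bayes' rule with conditional independence, the unnormalized weight for each hypothesis is prior × ∏ likelihoods:
  account-recovery notice: 0.59 × 0.69 × 0.25 = 0.10177
  phishing: 0.20 × 0.85 × 0.12 = 0.0204
  transactional receipt: 0.21 × 0.75 × 0.71 = 0.11182
Marginal likelihood of the evidence = 0.234.
P(account-recovery notice | evidence) = 0.10177 / 0.234 ≈ 0.435.

0.435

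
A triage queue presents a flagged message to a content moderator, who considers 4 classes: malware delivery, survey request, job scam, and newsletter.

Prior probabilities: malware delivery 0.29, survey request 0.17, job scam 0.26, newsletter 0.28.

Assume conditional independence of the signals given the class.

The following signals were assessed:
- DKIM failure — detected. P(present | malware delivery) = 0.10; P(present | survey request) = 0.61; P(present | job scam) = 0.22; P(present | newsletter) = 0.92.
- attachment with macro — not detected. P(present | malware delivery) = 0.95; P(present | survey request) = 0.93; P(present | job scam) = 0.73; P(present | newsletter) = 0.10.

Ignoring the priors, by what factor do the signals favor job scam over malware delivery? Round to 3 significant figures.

The Bayes factor is the ratio of the joint likelihoods of the signal pattern under the two hypotheses (using 1 − P(present | H) for each absent signal).
  job scam: 0.22 × (1 − 0.73) = 0.0594
  malware delivery: 0.10 × (1 − 0.95) = 0.005
Bayes factor = 0.0594 / 0.005 ≈ 11.9

11.9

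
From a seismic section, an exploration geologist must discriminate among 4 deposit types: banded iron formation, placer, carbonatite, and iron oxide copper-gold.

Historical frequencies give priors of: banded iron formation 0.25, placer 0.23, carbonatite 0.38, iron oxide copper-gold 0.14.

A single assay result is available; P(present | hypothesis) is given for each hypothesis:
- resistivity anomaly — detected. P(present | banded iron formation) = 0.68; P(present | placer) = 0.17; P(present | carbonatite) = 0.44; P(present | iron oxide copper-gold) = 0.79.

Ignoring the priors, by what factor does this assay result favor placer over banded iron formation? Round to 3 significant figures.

Likelihood of this assay result under each hypothesis:
  placer: 0.17
  banded iron formation: 0.68
Bayes factor = 0.17 / 0.68 ≈ 0.250

0.250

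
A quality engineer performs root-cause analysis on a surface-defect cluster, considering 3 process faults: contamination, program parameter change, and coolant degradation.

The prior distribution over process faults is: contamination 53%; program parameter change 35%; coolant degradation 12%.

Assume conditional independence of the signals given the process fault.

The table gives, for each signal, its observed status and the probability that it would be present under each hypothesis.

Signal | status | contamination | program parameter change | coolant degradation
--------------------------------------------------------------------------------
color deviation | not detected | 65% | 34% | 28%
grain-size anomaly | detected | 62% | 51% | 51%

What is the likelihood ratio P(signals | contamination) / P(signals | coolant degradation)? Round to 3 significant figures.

0.591

Take the product of per-signal likelihoods under each hypothesis (using 1 − P(present | H) for each absent signal), then divide.
  contamination: (1 − 0.65) × 0.62 = 0.217
  coolant degradation: (1 − 0.28) × 0.51 = 0.3672
Bayes factor = 0.217 / 0.3672 ≈ 0.591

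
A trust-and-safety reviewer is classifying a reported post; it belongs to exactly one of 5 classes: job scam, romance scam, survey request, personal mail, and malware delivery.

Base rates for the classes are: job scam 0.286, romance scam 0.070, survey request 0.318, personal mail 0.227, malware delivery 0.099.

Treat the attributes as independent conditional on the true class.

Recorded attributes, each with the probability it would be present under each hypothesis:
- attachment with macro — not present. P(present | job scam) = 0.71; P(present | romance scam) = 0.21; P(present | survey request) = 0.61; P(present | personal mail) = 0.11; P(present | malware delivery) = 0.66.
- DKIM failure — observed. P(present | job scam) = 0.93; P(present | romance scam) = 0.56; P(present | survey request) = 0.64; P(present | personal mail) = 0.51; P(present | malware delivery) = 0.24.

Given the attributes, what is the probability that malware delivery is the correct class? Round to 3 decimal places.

0.027

By Bayes' rule with conditional independence, the unnormalized weight for each hypothesis is prior × ∏ likelihoods (using 1 − P(present | H) for each absent attribute):
  job scam: 0.286 × (1 − 0.71) × 0.93 = 0.077134
  romance scam: 0.070 × (1 − 0.21) × 0.56 = 0.030968
  survey request: 0.318 × (1 − 0.61) × 0.64 = 0.079373
  personal mail: 0.227 × (1 − 0.11) × 0.51 = 0.10304
  malware delivery: 0.099 × (1 − 0.66) × 0.24 = 0.0080784
The unnormalized weights sum to 0.29859.
P(malware delivery | evidence) = 0.0080784 / 0.29859 ≈ 0.027.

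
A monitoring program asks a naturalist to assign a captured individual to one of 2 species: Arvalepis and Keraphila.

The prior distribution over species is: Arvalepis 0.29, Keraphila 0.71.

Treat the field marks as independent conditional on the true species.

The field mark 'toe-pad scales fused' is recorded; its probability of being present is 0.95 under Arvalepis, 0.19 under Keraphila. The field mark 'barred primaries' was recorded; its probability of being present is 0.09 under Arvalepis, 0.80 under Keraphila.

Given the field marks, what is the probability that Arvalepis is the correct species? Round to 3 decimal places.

Multiply each prior by the joint likelihood of the field mark pattern:
  Arvalepis: 0.29 × 0.95 × 0.09 = 0.024795
  Keraphila: 0.71 × 0.19 × 0.80 = 0.10792
The unnormalized weights sum to 0.13271.
P(Arvalepis | evidence) = 0.024795 / 0.13271 ≈ 0.187.

0.187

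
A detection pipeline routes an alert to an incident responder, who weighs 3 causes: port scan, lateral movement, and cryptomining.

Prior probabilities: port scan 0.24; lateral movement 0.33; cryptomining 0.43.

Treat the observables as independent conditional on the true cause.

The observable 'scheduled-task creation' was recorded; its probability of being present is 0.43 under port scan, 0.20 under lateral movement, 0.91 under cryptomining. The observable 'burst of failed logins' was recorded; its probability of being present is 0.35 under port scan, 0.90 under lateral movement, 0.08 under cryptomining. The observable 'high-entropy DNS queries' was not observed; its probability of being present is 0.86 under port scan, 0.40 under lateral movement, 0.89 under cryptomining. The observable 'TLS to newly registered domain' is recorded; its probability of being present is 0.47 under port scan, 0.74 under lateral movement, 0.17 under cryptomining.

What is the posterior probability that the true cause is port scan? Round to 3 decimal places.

0.081

For each hypothesis, the unnormalized posterior weight is prior × product of the observable likelihoods (using 1 − P(present | H) for each absent observable):
  port scan: 0.24 × 0.43 × 0.35 × (1 − 0.86) × 0.47 = 0.0023767
  lateral movement: 0.33 × 0.20 × 0.90 × (1 − 0.40) × 0.74 = 0.026374
  cryptomining: 0.43 × 0.91 × 0.08 × (1 − 0.89) × 0.17 = 0.00058538
Normalizing constant Z = 0.0023767 + 0.026374 + 0.00058538 = 0.029336.
P(port scan | evidence) = 0.0023767 / 0.029336 ≈ 0.081.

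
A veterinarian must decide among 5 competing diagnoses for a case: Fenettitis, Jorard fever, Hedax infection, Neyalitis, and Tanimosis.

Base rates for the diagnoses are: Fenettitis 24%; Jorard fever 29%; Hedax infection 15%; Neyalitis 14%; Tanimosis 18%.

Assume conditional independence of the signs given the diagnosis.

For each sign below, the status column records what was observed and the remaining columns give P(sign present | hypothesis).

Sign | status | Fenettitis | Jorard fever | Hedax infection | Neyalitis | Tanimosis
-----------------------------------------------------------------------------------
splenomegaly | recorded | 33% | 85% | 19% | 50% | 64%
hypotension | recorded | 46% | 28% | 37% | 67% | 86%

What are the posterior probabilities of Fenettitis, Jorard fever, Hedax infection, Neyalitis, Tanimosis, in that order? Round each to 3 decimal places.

Multiply each prior by the joint likelihood of the sign pattern:
  Fenettitis: 0.24 × 0.33 × 0.46 = 0.036432
  Jorard fever: 0.29 × 0.85 × 0.28 = 0.06902
  Hedax infection: 0.15 × 0.19 × 0.37 = 0.010545
  Neyalitis: 0.14 × 0.50 × 0.67 = 0.0469
  Tanimosis: 0.18 × 0.64 × 0.86 = 0.099072
The unnormalized weights sum to 0.26197.
P(Fenettitis | evidence) = 0.036432 / 0.26197 ≈ 0.139
P(Jorard fever | evidence) = 0.06902 / 0.26197 ≈ 0.263
P(Hedax infection | evidence) = 0.010545 / 0.26197 ≈ 0.040
P(Neyalitis | evidence) = 0.0469 / 0.26197 ≈ 0.179
P(Tanimosis | evidence) = 0.099072 / 0.26197 ≈ 0.378

0.139, 0.263, 0.040, 0.179, 0.378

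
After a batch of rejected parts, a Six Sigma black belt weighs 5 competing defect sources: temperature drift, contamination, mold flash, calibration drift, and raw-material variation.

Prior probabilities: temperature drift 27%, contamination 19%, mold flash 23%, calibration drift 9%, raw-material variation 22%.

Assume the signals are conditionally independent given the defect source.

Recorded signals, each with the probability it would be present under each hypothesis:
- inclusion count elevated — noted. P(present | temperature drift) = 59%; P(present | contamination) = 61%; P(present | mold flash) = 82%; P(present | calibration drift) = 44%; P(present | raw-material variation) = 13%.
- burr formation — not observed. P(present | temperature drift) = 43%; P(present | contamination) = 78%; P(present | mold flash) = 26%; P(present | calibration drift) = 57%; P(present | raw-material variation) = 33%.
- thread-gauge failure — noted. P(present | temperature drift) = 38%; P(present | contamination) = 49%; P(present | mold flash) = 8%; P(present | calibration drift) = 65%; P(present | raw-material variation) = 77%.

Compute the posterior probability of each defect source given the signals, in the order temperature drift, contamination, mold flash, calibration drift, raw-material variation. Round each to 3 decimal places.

Multiply each prior by the joint likelihood of the signal pattern (using 1 − P(present | H) for each absent signal):
  temperature drift: 0.27 × 0.59 × (1 − 0.43) × 0.38 = 0.034504
  contamination: 0.19 × 0.61 × (1 − 0.78) × 0.49 = 0.012494
  mold flash: 0.23 × 0.82 × (1 − 0.26) × 0.08 = 0.011165
  calibration drift: 0.09 × 0.44 × (1 − 0.57) × 0.65 = 0.011068
  raw-material variation: 0.22 × 0.13 × (1 − 0.33) × 0.77 = 0.014755
Marginal likelihood of the evidence = 0.083986.
P(temperature drift | evidence) = 0.034504 / 0.083986 ≈ 0.411
P(contamination | evidence) = 0.012494 / 0.083986 ≈ 0.149
P(mold flash | evidence) = 0.011165 / 0.083986 ≈ 0.133
P(calibration drift | evidence) = 0.011068 / 0.083986 ≈ 0.132
P(raw-material variation | evidence) = 0.014755 / 0.083986 ≈ 0.176

0.411, 0.149, 0.133, 0.132, 0.176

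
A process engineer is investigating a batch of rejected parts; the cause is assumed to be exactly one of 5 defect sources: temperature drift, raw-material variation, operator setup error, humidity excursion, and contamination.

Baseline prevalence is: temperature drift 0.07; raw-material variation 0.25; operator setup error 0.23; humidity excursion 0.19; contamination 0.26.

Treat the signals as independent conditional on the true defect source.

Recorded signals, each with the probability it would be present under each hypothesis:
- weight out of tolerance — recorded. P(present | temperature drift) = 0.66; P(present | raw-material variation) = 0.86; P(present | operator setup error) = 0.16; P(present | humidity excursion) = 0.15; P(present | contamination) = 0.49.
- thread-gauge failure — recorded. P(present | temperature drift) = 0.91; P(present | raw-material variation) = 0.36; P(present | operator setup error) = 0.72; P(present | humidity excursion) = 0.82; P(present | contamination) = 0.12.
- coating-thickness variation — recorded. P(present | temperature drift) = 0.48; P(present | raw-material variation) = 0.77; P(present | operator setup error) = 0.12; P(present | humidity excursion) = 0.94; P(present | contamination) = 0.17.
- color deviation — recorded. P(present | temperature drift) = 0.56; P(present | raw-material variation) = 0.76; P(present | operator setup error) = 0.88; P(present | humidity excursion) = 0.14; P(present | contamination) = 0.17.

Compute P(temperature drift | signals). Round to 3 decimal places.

0.180

Multiply each prior by the joint likelihood of the signal pattern:
  temperature drift: 0.07 × 0.66 × 0.91 × 0.48 × 0.56 = 0.011301
  raw-material variation: 0.25 × 0.86 × 0.36 × 0.77 × 0.76 = 0.045294
  operator setup error: 0.23 × 0.16 × 0.72 × 0.12 × 0.88 = 0.002798
  humidity excursion: 0.19 × 0.15 × 0.82 × 0.94 × 0.14 = 0.0030755
  contamination: 0.26 × 0.49 × 0.12 × 0.17 × 0.17 = 0.00044182
Marginal likelihood of the evidence = 0.062911.
P(temperature drift | evidence) = 0.011301 / 0.062911 ≈ 0.180.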